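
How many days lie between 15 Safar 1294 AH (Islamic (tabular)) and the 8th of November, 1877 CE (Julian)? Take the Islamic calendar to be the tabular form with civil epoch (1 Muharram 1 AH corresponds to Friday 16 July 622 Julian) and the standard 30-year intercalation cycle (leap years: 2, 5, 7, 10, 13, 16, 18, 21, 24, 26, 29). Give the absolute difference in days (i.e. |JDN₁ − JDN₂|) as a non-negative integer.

First date → JDN 2406680; second date → JDN 2406944.
The interval is |2406680 − 2406944| = 264 days.

264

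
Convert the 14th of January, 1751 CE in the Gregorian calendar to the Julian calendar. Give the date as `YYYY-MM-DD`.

1751-01-03

The Julian–Gregorian offset here is 11 days (Julian trailing).
14 January 1751 Gregorian − 11 days → 3 January 1751 Julian.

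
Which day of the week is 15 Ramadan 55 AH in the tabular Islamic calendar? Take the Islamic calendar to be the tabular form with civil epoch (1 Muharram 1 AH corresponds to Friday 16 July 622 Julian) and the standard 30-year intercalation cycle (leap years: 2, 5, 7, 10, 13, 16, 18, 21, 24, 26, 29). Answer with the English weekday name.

Monday

Equivalently 16 August 675 Gregorian, JDN 1967826.
JDN 1967826 mod 7 = 0, and JDN 0 was a Monday, so this is a Monday.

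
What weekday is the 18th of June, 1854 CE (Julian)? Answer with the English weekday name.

Friday

Equivalently 30 June 1854 Gregorian, JDN 2398400.
2398400 ≡ 4 (mod 7); counting from Monday = 0 gives Friday.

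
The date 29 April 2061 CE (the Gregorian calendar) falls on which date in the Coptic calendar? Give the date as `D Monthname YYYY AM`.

21 Parmouti 1777 AM

Both dates share Julian Day Number 2473944; in the Coptic calendar that is 21 Parmouti 1777 AM.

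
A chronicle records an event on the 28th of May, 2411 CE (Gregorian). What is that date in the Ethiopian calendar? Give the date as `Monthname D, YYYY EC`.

Julian Day Number of the source date = 2601807.
Converting JDN 2601807 to the Ethiopian calendar gives 17 Ginbot 2403 EC.

Ginbot 17, 2403 EC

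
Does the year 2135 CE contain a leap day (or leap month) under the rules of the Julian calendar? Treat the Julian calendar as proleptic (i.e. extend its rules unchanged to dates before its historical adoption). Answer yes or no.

no

2135 mod 4 = 3, so it is a common year in the Julian calendar.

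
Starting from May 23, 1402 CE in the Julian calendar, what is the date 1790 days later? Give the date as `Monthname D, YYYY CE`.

April 17, 1407 CE

Counting 1790 days forward from JDN 2233281 reaches JDN 2235071, which is April 17, 1407 CE.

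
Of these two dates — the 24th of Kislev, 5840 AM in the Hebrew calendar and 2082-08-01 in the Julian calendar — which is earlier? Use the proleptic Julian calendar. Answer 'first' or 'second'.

Converting both to JDN: 2480750 vs 2481721; the smaller is the first.

first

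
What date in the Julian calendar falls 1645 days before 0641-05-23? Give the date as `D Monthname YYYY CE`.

20 November 636 CE

JDN of 0641-05-23 = 1955326.
1955326 − 1645 = 1953681.
JDN 1953681 in the Julian calendar is 20 November 636 CE.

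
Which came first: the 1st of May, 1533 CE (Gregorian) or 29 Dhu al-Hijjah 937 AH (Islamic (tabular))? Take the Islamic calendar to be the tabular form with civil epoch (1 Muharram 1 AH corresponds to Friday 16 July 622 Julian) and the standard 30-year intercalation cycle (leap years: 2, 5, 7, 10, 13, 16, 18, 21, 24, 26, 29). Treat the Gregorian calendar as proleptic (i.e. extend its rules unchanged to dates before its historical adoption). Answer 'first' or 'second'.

The two dates have Julian Day Numbers 2281097 and 2280480 respectively.
Since 2280480 < 2281097, the second date comes first.

second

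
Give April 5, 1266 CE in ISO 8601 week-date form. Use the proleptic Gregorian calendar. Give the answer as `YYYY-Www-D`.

1266-W14-1

The weekday is Monday (ISO weekday 1).
That Monday belongs to ISO week 14 of ISO year 1266.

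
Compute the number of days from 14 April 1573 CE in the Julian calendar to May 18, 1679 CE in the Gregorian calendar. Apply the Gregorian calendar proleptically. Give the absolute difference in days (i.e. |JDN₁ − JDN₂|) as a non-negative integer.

38740

First date → JDN 2295700; second date → JDN 2334440.
The interval is |2295700 − 2334440| = 38740 days.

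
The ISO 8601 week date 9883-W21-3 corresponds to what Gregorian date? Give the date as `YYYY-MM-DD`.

9883-05-23

ISO week 1 of 9883 is the week containing the first Thursday of 9883.
Week 21, day 3 (Wednesday) lands on 9883-05-23.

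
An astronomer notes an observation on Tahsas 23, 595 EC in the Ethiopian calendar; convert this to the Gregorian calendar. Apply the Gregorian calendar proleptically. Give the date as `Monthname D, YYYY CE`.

Julian Day Number of the source date = 1941291.
Converting JDN 1941291 to the Gregorian calendar gives 22 December 602 CE.

December 22, 602 CE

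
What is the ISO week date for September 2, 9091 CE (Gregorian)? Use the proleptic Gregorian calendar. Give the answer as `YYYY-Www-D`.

The weekday is Wednesday (ISO weekday 3).
That Wednesday belongs to ISO week 36 of ISO year 9091.

9091-W36-3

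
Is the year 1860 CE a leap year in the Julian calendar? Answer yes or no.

yes

1860 mod 4 = 0, so it is a leap year in the Julian calendar.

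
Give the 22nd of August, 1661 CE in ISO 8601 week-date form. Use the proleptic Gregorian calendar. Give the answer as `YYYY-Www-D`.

The weekday is Monday (ISO weekday 1).
That Monday belongs to ISO week 34 of ISO year 1661.

1661-W34-1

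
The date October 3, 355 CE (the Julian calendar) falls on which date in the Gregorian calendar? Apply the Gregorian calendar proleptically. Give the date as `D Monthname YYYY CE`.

The Julian–Gregorian offset here is 1 day (Julian trailing).
3 October 355 Julian + 1 day → 4 October 355 Gregorian.

4 October 355 CE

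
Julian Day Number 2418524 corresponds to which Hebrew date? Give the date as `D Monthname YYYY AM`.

The Gregorian equivalent of JDN 2418524 is 5 August 1909.
In the Hebrew calendar that day is 18 Av 5669 AM.

18 Av 5669 AM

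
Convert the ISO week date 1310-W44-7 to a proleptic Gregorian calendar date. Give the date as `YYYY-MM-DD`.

1310-11-02

ISO week 1 of 1310 is the week containing the first Thursday of 1310.
Week 44, day 7 (Sunday) lands on 1310-11-02.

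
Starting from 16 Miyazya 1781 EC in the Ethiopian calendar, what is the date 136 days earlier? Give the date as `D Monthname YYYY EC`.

30 Hidar 1781 EC

JDN of 16 Miyazya 1781 EC = 2374591.
2374591 − 136 = 2374455.
JDN 2374455 in the Ethiopian calendar is 30 Hidar 1781 EC.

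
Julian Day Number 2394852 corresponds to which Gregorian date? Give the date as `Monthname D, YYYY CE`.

Counting from JDN 2299161 = 15 Oct 1582 gives an offset of 95691 days.

October 12, 1844 CE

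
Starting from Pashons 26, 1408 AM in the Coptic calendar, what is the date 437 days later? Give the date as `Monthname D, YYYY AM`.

JDN of Pashons 26, 1408 AM = 2339202.
2339202 + 437 = 2339639.
JDN 2339639 in the Coptic calendar is Mesori 8, 1409 AM.

Mesori 8, 1409 AM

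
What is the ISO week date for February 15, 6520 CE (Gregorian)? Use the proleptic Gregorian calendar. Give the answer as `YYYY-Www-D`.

The weekday is Thursday (ISO weekday 4).
That Thursday belongs to ISO week 7 of ISO year 6520.

6520-W07-4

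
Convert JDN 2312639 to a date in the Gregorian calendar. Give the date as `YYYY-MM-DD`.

1619-09-09

Counting from JDN 2299161 = 15 Oct 1582 gives an offset of 13478 days.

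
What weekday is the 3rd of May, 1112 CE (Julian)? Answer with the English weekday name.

This is JDN 2127339 (10 May 1112 Gregorian).
2127339 ≡ 4 (mod 7); counting from Monday = 0 gives Friday.

Friday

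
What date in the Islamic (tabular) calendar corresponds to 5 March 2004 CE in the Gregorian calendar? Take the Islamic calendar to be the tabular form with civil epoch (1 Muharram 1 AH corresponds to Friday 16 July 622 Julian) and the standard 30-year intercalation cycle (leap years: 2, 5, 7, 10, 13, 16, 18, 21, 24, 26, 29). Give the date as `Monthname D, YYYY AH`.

Muharram 13, 1425 AH

Julian Day Number of the source date = 2453070.
Converting JDN 2453070 to the tabular Islamic calendar gives 13 Muharram 1425 AH.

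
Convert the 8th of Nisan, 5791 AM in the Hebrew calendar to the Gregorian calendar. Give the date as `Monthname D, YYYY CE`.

April 1, 2031 CE

Both dates share Julian Day Number 2462958; in the Gregorian calendar that is 1 April 2031 CE.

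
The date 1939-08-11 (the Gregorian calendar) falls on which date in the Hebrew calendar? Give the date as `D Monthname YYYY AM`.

26 Av 5699 AM

Julian Day Number of the source date = 2429487.
Converting JDN 2429487 to the Hebrew calendar gives 26 Av 5699 AM.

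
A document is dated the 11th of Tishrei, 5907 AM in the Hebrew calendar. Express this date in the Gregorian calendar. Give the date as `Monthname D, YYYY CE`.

September 16, 2146 CE

Both dates share Julian Day Number 2505129; in the Gregorian calendar that is 16 September 2146 CE.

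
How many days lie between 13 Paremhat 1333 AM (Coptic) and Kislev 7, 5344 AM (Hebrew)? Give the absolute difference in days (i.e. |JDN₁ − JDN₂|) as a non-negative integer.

JDN of the first date = 2311735.
JDN of the second date = 2299564.
|2299564 − 2311735| = 12171.

12171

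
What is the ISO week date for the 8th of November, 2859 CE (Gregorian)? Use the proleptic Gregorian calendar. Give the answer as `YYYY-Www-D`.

2859-W45-6

The weekday is Saturday (ISO weekday 6).
That Saturday belongs to ISO week 45 of ISO year 2859.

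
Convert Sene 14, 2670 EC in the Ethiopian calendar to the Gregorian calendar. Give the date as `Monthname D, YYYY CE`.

June 26, 2678 CE

Both dates share Julian Day Number 2699356; in the Gregorian calendar that is 26 June 2678 CE.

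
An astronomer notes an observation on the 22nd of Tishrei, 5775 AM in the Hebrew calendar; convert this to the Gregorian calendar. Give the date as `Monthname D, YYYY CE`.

October 16, 2014 CE

Both dates share Julian Day Number 2456947; in the Gregorian calendar that is 16 October 2014 CE.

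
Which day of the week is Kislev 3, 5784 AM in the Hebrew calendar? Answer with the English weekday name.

In the Gregorian calendar this is 16 November 2023 (JDN 2460265).
2460265 ≡ 3 (mod 7); counting from Monday = 0 gives Thursday.

Thursday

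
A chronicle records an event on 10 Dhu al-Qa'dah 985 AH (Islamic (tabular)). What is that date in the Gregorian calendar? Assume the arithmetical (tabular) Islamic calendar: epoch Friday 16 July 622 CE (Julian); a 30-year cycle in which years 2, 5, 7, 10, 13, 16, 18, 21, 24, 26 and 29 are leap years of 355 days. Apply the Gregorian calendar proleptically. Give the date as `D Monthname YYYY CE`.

Both dates share Julian Day Number 2297441; in the Gregorian calendar that is 29 January 1578 CE.

29 January 1578 CE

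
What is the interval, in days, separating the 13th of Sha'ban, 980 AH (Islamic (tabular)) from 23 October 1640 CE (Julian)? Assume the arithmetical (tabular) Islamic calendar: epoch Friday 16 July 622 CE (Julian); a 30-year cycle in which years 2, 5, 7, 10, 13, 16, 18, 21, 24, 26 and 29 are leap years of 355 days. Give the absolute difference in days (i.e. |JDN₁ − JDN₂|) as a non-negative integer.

24780

First date → JDN 2295584; second date → JDN 2320364.
The interval is |2295584 − 2320364| = 24780 days.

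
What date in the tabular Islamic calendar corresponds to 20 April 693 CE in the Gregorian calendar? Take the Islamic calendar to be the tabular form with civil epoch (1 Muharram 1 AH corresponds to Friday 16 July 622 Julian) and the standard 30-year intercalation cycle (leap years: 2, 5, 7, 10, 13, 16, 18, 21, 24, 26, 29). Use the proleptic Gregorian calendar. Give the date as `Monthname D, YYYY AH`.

Both dates share Julian Day Number 1974283; in the tabular Islamic calendar that is 5 Dhu al-Hijjah 73 AH.

Dhu al-Hijjah 5, 73 AH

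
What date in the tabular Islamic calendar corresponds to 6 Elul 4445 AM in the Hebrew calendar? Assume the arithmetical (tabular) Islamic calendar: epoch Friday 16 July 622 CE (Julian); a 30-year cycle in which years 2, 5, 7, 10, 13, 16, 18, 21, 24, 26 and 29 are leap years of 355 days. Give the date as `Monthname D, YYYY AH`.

Muharram 4, 66 AH

Julian Day Number of the source date = 1971477.
Converting JDN 1971477 to the tabular Islamic calendar gives 4 Muharram 66 AH.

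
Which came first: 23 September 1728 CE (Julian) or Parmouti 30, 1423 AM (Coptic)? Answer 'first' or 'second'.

The two dates have Julian Day Numbers 2352476 and 2344654 respectively.
Since 2344654 < 2352476, the second date comes first.

second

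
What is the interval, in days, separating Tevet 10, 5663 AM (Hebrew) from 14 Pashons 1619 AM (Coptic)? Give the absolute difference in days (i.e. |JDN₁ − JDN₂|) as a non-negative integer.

JDN of the first date = 2416124.
JDN of the second date = 2416257.
|2416257 − 2416124| = 133.

133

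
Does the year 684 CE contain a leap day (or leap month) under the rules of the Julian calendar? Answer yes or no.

684 mod 4 = 0, so it is a leap year in the Julian calendar.

yes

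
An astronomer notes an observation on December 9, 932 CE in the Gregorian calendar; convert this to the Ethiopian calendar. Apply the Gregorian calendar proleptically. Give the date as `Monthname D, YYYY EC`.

Tahsas 8, 925 EC

Both dates share Julian Day Number 2061809; in the Ethiopian calendar that is 8 Tahsas 925 EC.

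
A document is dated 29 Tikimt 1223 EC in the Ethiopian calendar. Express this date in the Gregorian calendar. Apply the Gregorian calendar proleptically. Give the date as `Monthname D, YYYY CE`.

November 2, 1230 CE

Both dates share Julian Day Number 2170614; in the Gregorian calendar that is 2 November 1230 CE.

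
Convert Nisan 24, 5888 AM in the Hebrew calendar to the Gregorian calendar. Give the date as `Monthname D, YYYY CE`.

April 24, 2128 CE

Julian Day Number of the source date = 2498410.
Converting JDN 2498410 to the Gregorian calendar gives 24 April 2128 CE.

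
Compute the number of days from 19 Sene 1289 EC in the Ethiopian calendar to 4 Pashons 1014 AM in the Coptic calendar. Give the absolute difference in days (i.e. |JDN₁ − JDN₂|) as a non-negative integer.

JDN of the first date = 2194951.
JDN of the second date = 2195271.
|2195271 − 2194951| = 320.

320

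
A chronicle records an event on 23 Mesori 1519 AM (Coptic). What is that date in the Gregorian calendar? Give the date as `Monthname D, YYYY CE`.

Both dates share Julian Day Number 2379831; in the Gregorian calendar that is 28 August 1803 CE.

August 28, 1803 CE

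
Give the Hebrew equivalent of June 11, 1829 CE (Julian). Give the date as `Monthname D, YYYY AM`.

Sivan 22, 5589 AM

Julian Day Number of the source date = 2389262.
Converting JDN 2389262 to the Hebrew calendar gives 22 Sivan 5589 AM.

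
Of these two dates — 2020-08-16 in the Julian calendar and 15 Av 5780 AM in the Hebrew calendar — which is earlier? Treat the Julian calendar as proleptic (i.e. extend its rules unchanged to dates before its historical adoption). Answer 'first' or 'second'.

second

The two dates have Julian Day Numbers 2459091 and 2459067 respectively.
Since 2459067 < 2459091, the second date comes first.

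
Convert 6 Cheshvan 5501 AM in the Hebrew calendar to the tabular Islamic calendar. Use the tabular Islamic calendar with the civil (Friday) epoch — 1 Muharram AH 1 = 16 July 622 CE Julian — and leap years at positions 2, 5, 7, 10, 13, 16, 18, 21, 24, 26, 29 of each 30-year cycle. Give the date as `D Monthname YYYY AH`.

6 Sha'ban 1153 AH

The source date corresponds to 27 October 1740 in the Gregorian calendar (JDN 2356882).
That day falls on 6 Sha'ban 1153 AH in the tabular Islamic calendar.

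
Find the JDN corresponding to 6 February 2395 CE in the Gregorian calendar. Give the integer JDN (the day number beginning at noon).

JDN 2400001 is 17 November 1858 CE (Gregorian), MJD 0; the target day is +195851 days from there, so JDN = 2595852.

2595852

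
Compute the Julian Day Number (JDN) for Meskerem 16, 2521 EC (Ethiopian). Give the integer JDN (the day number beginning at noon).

2644666

In the Gregorian calendar the same day is 30 September 2528.
JDN 2299161 is 15 October 1582 CE (Gregorian); the target day is +345505 days from there, so JDN = 2644666.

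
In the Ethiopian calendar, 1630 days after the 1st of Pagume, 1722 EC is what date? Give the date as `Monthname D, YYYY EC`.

Yekatit 15, 1727 EC

Counting 1630 days forward from JDN 2353176 reaches JDN 2354806, which is Yekatit 15, 1727 EC.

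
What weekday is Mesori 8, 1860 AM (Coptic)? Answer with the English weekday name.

Saturday

This is JDN 2504367 (15 August 2144 Gregorian).
2504367 ≡ 5 (mod 7); counting from Monday = 0 gives Saturday.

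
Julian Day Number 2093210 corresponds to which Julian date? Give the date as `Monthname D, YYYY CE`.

JDN 2093210 is 30 November 1018 in the proleptic Gregorian calendar.
In the Julian calendar that day is November 24, 1018 CE.

November 24, 1018 CE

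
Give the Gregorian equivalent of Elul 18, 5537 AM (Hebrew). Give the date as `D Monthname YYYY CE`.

Both dates share Julian Day Number 2370359; in the Gregorian calendar that is 20 September 1777 CE.

20 September 1777 CE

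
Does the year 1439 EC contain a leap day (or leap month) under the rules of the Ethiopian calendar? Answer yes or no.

yes

1439 mod 4 = 3; in the Ethiopian calendar a year is leap when year mod 4 = 3, so it is a leap year.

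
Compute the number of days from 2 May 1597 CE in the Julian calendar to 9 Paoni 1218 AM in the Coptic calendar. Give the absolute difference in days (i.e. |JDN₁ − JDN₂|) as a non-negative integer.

First date → JDN 2304484; second date → JDN 2269817.
The interval is |2304484 − 2269817| = 34667 days.

34667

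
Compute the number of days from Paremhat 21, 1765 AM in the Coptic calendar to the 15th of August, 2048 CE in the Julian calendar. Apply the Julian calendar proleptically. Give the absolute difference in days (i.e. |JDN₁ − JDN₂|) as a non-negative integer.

First date → JDN 2469531; second date → JDN 2469317.
The interval is |2469531 − 2469317| = 214 days.

214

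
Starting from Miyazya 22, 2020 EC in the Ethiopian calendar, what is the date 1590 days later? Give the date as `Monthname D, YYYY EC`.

Pagume 1, 2024 EC

The starting date is JDN 2461892; 2461892 + 1590 = 2463482.
JDN 2463482 corresponds to Pagume 1, 2024 EC.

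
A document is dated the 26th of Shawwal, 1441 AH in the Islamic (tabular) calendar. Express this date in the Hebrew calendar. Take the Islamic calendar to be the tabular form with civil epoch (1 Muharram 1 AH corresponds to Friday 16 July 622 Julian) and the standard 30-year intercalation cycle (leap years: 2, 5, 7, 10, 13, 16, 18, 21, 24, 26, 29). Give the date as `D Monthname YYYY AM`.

The source date corresponds to 18 June 2020 in the Gregorian calendar (JDN 2459019).
That day falls on 26 Sivan 5780 AM in the Hebrew calendar.

26 Sivan 5780 AM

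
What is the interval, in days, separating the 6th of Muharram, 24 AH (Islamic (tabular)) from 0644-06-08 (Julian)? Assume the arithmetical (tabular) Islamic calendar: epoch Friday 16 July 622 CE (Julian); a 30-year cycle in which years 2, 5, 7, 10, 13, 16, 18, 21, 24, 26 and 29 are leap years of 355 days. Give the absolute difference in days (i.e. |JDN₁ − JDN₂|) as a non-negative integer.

157

First date → JDN 1956595; second date → JDN 1956438.
The interval is |1956595 − 1956438| = 157 days.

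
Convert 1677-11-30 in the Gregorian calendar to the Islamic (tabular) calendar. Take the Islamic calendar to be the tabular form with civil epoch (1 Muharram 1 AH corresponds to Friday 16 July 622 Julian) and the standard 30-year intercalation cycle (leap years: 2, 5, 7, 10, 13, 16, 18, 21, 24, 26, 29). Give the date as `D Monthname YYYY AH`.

Julian Day Number of the source date = 2333906.
Converting JDN 2333906 to the tabular Islamic calendar gives 4 Shawwal 1088 AH.

4 Shawwal 1088 AH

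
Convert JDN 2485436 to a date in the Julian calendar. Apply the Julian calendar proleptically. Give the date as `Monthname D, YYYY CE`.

October 2, 2092 CE

JDN 2485436 is 15 October 2092 in the Gregorian calendar.
In the Julian calendar that day is October 2, 2092 CE.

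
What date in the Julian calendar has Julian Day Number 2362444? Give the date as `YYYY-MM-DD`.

1756-01-08

JDN 2362444 is 19 January 1756 in the Gregorian calendar.
In the Julian calendar that day is 1756-01-08.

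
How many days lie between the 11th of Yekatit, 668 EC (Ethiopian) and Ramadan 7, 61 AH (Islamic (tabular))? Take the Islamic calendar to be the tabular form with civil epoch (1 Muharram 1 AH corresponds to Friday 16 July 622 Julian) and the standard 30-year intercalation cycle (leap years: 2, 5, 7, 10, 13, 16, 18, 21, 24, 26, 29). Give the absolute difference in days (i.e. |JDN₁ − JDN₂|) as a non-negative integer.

First date → JDN 1968003; second date → JDN 1969944.
The interval is |1968003 − 1969944| = 1941 days.

1941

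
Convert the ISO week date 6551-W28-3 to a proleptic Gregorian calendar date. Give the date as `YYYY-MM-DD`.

ISO week 1 of 6551 is the week containing the first Thursday of 6551.
Week 28, day 3 (Wednesday) lands on 6551-07-14.

6551-07-14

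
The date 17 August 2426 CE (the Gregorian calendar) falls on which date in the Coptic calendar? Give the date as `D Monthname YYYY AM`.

Julian Day Number of the source date = 2607367.
Converting JDN 2607367 to the Coptic calendar gives 8 Mesori 2142 AM.

8 Mesori 2142 AM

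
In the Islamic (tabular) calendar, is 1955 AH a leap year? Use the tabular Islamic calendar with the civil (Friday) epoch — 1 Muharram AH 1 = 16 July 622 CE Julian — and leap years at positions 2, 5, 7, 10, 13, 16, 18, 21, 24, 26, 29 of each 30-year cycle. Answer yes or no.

yes

Year 1955 AH is year 5 of its 30-year cycle; leap positions are 2, 5, 7, 10, 13, 16, 18, 21, 24, 26, 29, so it is a leap year (355 days).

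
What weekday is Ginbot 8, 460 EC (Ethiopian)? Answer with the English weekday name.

In the proleptic Gregorian calendar this is 4 May 468 (JDN 1892118).
JDN 1892118 mod 7 = 4, and JDN 0 was a Monday, so this is a Friday.

Friday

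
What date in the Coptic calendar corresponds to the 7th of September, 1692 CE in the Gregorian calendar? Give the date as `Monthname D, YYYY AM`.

Pi Kogi Enavot 5, 1408 AM

Both dates share Julian Day Number 2339301; in the Coptic calendar that is 5 Pi Kogi Enavot 1408 AM.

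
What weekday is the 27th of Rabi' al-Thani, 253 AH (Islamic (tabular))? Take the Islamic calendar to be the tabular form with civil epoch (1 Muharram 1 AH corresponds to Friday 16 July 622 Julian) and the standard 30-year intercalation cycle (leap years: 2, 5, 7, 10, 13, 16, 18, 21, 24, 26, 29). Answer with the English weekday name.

Equivalently 10 May 867 Gregorian, JDN 2037855.
JDN 2037855 mod 7 = 1, and JDN 0 was a Monday, so this is a Tuesday.

Tuesday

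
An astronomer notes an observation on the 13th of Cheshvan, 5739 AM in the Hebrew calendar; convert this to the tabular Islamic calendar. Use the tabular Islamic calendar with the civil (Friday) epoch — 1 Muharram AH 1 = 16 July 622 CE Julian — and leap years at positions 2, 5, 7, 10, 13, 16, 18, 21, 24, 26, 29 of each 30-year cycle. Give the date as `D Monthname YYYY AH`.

Both dates share Julian Day Number 2443826; in the tabular Islamic calendar that is 12 Dhu al-Hijjah 1398 AH.

12 Dhu al-Hijjah 1398 AH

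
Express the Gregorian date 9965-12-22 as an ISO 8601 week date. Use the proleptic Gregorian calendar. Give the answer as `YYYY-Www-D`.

The weekday is Wednesday (ISO weekday 3).
That Wednesday belongs to ISO week 51 of ISO year 9965.

9965-W51-3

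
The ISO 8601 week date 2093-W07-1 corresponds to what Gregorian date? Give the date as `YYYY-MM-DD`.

2093-02-09

ISO week 1 of 2093 is the week containing the first Thursday of 2093.
Week 7, day 1 (Monday) lands on 2093-02-09.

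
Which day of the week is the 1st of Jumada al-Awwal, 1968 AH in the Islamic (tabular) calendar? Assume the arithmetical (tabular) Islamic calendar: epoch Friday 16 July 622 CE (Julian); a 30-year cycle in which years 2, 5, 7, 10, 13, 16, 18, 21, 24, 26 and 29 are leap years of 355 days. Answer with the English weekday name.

In the Gregorian calendar this is 19 April 2531 (JDN 2645597).
2645597 ≡ 3 (mod 7); counting from Monday = 0 gives Thursday.

Thursday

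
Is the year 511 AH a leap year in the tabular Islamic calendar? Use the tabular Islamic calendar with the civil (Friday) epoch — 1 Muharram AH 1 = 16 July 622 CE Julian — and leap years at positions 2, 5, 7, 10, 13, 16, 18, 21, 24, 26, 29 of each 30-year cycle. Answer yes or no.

no

Year 511 AH is year 1 of its 30-year cycle; leap positions are 2, 5, 7, 10, 13, 16, 18, 21, 24, 26, 29, so it is a common year (354 days).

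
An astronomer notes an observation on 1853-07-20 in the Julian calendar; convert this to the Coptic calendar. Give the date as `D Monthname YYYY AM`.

26 Epip 1569 AM

Both dates share Julian Day Number 2398067; in the Coptic calendar that is 26 Epip 1569 AM.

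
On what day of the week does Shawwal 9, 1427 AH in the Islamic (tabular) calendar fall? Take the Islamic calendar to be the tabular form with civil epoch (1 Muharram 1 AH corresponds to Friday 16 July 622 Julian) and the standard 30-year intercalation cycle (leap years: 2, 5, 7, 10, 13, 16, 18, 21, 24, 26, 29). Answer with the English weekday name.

Wednesday

This is JDN 2454041 (1 November 2006 Gregorian).
2454041 ≡ 2 (mod 7); counting from Monday = 0 gives Wednesday.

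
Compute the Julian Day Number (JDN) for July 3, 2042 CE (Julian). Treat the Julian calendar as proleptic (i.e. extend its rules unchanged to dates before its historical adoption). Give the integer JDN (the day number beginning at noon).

Equivalently 16 July 2042 (Gregorian).
JDN 2299161 is 15 October 1582 CE (Gregorian); the target day is +167921 days from there, so JDN = 2467082.

2467082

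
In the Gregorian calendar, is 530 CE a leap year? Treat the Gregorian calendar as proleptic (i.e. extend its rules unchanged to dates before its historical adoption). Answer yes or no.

530 is not divisible by 4, so it is a common year.

no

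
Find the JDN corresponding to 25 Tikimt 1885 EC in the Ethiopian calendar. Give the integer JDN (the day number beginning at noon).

2412406

Equivalently 3 November 1892 (Gregorian).
JDN 2400001 is 17 November 1858 CE (Gregorian), MJD 0; the target day is +12405 days from there, so JDN = 2412406.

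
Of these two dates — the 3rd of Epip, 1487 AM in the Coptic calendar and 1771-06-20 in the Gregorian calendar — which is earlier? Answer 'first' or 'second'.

First date → JDN 2368093; second date → JDN 2368075.
JDN 2368075 < JDN 2368093, so the second date is earlier.

second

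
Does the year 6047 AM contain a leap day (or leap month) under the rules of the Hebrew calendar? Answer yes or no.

Hebrew year 6047 is year 5 of its 19-year Metonic cycle; leap years are at positions 3, 6, 8, 11, 14, 17, 19, so it is a common year (12 months).

no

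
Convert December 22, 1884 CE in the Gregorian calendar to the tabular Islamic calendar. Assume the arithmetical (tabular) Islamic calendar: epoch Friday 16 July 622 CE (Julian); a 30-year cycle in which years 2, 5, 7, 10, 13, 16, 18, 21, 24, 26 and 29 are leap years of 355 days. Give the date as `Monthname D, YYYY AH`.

Rabi' al-Awwal 4, 1302 AH

Julian Day Number of the source date = 2409533.
Converting JDN 2409533 to the tabular Islamic calendar gives 4 Rabi' al-Awwal 1302 AH.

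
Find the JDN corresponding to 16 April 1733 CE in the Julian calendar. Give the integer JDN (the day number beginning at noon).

Equivalently 27 April 1733 (Gregorian).
JDN 2400001 is 17 November 1858 CE (Gregorian), MJD 0; the target day is −45859 days from there, so JDN = 2354142.

2354142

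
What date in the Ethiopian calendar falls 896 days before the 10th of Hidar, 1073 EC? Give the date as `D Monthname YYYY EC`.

Counting 896 days back from JDN 2115838 reaches JDN 2114942, which is 30 Ginbot 1070 EC.

30 Ginbot 1070 EC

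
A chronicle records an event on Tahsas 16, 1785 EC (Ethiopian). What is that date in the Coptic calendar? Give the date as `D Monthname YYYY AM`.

16 Koiak 1509 AM

Both dates share Julian Day Number 2375932; in the Coptic calendar that is 16 Koiak 1509 AM.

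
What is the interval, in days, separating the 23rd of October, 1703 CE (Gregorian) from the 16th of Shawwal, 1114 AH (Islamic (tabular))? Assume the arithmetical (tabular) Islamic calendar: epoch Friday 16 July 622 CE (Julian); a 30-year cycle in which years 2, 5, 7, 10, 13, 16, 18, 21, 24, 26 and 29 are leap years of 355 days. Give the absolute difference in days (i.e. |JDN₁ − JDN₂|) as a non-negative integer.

First date → JDN 2343363; second date → JDN 2343131.
The interval is |2343363 − 2343131| = 232 days.

232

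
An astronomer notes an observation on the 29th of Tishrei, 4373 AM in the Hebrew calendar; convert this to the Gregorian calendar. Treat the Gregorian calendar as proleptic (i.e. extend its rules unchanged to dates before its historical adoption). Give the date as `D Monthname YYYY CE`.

3 October 612 CE

Both dates share Julian Day Number 1944864; in the Gregorian calendar that is 3 October 612 CE.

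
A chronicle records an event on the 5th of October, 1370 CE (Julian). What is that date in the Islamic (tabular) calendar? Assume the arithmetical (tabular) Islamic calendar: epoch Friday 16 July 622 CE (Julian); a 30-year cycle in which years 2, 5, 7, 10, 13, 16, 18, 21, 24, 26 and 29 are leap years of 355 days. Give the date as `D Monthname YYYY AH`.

13 Rabi' al-Awwal 772 AH

The source date corresponds to 13 October 1370 in the proleptic Gregorian calendar (JDN 2221728).
That day falls on 13 Rabi' al-Awwal 772 AH in the tabular Islamic calendar.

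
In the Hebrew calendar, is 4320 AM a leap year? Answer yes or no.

no

Hebrew year 4320 is year 7 of its 19-year Metonic cycle; leap years are at positions 3, 6, 8, 11, 14, 17, 19, so it is a common year (12 months).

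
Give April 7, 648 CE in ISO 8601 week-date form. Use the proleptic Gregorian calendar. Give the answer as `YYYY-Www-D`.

0648-W14-5

The weekday is Friday (ISO weekday 5).
That Friday belongs to ISO week 14 of ISO year 648.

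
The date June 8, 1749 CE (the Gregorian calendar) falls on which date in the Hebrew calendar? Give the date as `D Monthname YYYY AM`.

22 Sivan 5509 AM

Julian Day Number of the source date = 2360028.
Converting JDN 2360028 to the Hebrew calendar gives 22 Sivan 5509 AM.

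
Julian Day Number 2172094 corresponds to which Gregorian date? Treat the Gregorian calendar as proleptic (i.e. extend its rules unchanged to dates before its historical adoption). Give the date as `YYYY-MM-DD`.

Counting from JDN 2299161 = 15 Oct 1582 gives an offset of -127067 days.

1234-11-21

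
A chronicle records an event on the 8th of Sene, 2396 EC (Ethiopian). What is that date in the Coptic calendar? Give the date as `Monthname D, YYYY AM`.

The source date corresponds to 18 June 2404 in the Gregorian calendar (JDN 2599272).
That day falls on 8 Paoni 2120 AM in the Coptic calendar.

Paoni 8, 2120 AM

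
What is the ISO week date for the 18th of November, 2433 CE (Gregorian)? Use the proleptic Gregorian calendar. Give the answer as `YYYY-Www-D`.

2433-W46-5

The weekday is Friday (ISO weekday 5).
That Friday belongs to ISO week 46 of ISO year 2433.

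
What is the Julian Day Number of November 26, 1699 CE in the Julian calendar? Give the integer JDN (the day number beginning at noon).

Equivalently 6 December 1699 (Gregorian).
JDN 2400001 is 17 November 1858 CE (Gregorian), MJD 0; the target day is −58054 days from there, so JDN = 2341947.

2341947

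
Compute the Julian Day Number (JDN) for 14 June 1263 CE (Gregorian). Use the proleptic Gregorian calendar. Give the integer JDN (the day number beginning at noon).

JDN 2400001 is 17 November 1858 CE (Gregorian), MJD 0; the target day is −217475 days from there, so JDN = 2182526.

2182526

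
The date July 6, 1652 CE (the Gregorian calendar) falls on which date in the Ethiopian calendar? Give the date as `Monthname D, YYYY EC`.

Hamle 2, 1644 EC

Julian Day Number of the source date = 2324628.
Converting JDN 2324628 to the Ethiopian calendar gives 2 Hamle 1644 EC.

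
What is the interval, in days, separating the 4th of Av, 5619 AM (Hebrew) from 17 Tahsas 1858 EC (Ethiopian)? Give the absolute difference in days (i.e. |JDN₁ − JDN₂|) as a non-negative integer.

2335

JDN of the first date = 2400261.
JDN of the second date = 2402596.
|2402596 − 2400261| = 2335.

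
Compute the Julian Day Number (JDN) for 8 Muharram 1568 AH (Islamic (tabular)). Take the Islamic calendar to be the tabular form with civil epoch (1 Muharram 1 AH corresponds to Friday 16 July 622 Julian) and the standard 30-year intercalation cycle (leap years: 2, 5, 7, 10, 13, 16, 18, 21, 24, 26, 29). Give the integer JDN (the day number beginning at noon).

2503740

Equivalently 27 November 2142 (Gregorian).
JDN 2299161 is 15 October 1582 CE (Gregorian); the target day is +204579 days from there, so JDN = 2503740.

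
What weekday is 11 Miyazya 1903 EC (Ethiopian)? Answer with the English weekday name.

Wednesday

In the Gregorian calendar this is 19 April 1911 (JDN 2419146).
JDN 2419146 mod 7 = 2, and JDN 0 was a Monday, so this is a Wednesday.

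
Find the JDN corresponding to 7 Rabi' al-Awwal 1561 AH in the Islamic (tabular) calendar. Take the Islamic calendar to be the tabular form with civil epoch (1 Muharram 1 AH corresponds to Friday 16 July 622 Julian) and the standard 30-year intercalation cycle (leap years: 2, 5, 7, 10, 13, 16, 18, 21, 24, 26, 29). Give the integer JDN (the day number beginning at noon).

2501317

Equivalently 9 April 2136 (Gregorian).
JDN 2451545 is 1 January 2000 CE (Gregorian); the target day is +49772 days from there, so JDN = 2501317.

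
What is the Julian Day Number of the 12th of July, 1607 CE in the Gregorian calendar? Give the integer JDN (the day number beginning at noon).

2308197

JDN 2299161 is 15 October 1582 CE (Gregorian); the target day is +9036 days from there, so JDN = 2308197.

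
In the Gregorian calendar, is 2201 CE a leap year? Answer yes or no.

2201 is not divisible by 4, so it is a common year.

no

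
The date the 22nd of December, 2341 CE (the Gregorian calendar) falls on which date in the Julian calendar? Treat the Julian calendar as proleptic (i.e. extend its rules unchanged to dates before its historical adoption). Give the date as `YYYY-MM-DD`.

The Julian–Gregorian offset here is 16 days (Julian trailing).
22 December 2341 Gregorian − 16 days → 6 December 2341 Julian.

2341-12-06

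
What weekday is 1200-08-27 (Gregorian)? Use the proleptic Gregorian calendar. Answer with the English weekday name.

2159590 ≡ 6 (mod 7); counting from Monday = 0 gives Sunday.

Sunday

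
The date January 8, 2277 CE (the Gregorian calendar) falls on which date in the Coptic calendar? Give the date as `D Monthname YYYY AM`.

Julian Day Number of the source date = 2552725.
Converting JDN 2552725 to the Coptic calendar gives 28 Koiak 1993 AM.

28 Koiak 1993 AM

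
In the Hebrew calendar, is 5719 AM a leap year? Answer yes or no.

Hebrew year 5719 is year 19 of its 19-year Metonic cycle; leap years are at positions 3, 6, 8, 11, 14, 17, 19, so it is a leap year (13 months).

yes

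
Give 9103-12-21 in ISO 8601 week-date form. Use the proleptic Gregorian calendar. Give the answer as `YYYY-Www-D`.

9103-W52-1

The weekday is Monday (ISO weekday 1).
That Monday belongs to ISO week 52 of ISO year 9103.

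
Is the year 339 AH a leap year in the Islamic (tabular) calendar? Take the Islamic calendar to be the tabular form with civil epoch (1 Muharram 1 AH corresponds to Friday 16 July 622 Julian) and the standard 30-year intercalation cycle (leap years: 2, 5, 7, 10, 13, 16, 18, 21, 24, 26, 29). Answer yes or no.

Year 339 AH is year 9 of its 30-year cycle; leap positions are 2, 5, 7, 10, 13, 16, 18, 21, 24, 26, 29, so it is a common year (354 days).

no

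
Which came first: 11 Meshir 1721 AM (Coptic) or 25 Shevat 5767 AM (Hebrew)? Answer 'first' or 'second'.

first

Converting both to JDN: 2453420 vs 2454145; the smaller is the first.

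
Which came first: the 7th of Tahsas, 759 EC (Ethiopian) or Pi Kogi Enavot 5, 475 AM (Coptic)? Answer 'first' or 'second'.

second

Converting both to JDN: 2001176 vs 1998522; the smaller is the second.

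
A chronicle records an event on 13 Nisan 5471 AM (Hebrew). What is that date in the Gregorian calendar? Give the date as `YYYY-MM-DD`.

Both dates share Julian Day Number 2346081; in the Gregorian calendar that is 2 April 1711 CE.

1711-04-02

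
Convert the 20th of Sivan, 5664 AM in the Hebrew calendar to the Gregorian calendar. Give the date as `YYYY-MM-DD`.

1904-06-03

Both dates share Julian Day Number 2416635; in the Gregorian calendar that is 3 June 1904 CE.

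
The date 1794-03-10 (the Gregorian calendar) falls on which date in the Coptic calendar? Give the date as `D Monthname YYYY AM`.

Julian Day Number of the source date = 2376374.
Converting JDN 2376374 to the Coptic calendar gives 3 Paremhat 1510 AM.

3 Paremhat 1510 AM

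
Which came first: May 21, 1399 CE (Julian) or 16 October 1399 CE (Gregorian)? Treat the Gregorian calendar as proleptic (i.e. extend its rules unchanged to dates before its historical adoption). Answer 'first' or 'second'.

Converting both to JDN: 2232183 vs 2232323; the smaller is the first.

first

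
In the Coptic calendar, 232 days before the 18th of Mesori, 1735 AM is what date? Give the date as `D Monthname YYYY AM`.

26 Koiak 1735 AM

Counting 232 days back from JDN 2458720 reaches JDN 2458488, which is 26 Koiak 1735 AM.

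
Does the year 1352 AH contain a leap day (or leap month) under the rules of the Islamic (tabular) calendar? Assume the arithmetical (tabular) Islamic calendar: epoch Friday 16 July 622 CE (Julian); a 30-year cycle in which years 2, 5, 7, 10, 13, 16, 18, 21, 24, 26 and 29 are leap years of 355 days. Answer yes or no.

Year 1352 AH is year 2 of its 30-year cycle; leap positions are 2, 5, 7, 10, 13, 16, 18, 21, 24, 26, 29, so it is a leap year (355 days).

yes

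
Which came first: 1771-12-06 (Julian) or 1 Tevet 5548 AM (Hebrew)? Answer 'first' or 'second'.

First date → JDN 2368255; second date → JDN 2374094.
JDN 2368255 < JDN 2374094, so the first date is earlier.

first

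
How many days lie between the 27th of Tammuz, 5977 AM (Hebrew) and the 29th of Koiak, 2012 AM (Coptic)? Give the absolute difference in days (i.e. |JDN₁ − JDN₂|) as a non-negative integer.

JDN of the first date = 2531015.
JDN of the second date = 2559666.
|2559666 − 2531015| = 28651.

28651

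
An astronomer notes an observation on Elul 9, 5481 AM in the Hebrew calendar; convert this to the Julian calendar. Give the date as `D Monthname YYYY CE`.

Julian Day Number of the source date = 2349886.
Converting JDN 2349886 to the Julian calendar gives 21 August 1721 CE.

21 August 1721 CE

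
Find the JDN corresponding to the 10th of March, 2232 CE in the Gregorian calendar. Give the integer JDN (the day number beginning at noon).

JDN 2299161 is 15 October 1582 CE (Gregorian); the target day is +237189 days from there, so JDN = 2536350.

2536350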